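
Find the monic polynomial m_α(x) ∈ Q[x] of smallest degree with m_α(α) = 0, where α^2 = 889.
m_α(x) = x^2 - 889

α satisfies α^2 - 889 = 0, so x^2 - 889 annihilates α. Since d = 889 is squarefree and ≠ 1, it is not a perfect square in Q, so x^2 - 889 has no rational root and is therefore irreducible over Q (a degree-2 polynomial over a field is irreducible iff it has no root). Hence m_α(x) = x^2 - 889.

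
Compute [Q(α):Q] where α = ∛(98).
[Q(α):Q] = 3

The minimal polynomial of α is x^3 - 98, irreducible over Q since 98 is not a perfect cube (so x^3 - 98 has no rational root). Hence [Q(α):Q] = deg(m_α) = 3.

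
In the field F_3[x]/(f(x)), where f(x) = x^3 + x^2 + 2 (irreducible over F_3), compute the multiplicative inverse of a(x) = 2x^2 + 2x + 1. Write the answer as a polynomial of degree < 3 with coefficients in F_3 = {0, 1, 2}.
a(x)^(-1) ≡ 2x^2 + x + 2 (mod f(x))

Since f is irreducible over F_3, F_3[x]/(f) is a field and a(x) ≠ 0 has an inverse. Apply the extended Euclidean algorithm to f(x) and a(x) in F_3[x]: f(x) = (2x)·a(x) + (x + 2);  a(x) = (2x + 1)·(x + 2) + (2). The last nonzero remainder is the constant 2 = gcd(f, a) in F_3. Back-substituting through the division chain expresses 2 = s(x)·a(x) + t(x)·f(x) with s(x) ≡ x^2 + 2x + 1 (mod f), so (x^2 + 2x + 1)·a(x) ≡ 2 (mod f). Multiplying by 2^(-1) ≡ 2 in F_3 gives a(x)^(-1) ≡ 2·(x^2 + 2x + 1) ≡ 2x^2 + x + 2 (mod f). Check: (2x^2 + 2x + 1)·(2x^2 + x + 2) = x^4 + 2x^2 + 2x + 2 ≡ 1 (mod x^3 + x^2 + 2).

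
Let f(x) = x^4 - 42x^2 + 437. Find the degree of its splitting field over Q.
[K : Q] = 4

Solving the quadratic in x^2: x^2 = (42 ± √(42^2 - 4·437))/2 = (42 ± √16)/2 = (42 ± 4)/2, giving x^2 = 23 or x^2 = 19. So f(x) = (x^2 - 23)(x^2 - 19) and the roots of f are ±√23, ±√19. Hence the splitting field is K = Q(√23, √19). Since 23 and 19 are distinct squarefree integers > 1, their product 437 is not a perfect square, so √19 ∉ Q(√23). By the tower law [K:Q] = [Q(√23,√19):Q(√23)] · [Q(√23):Q] = 2 · 2 = 4.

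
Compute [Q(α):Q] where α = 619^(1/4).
[Q(α):Q] = 4

α is a root of x^4 - 619. By Eisenstein's criterion at the prime p = 619 (which divides the constant term 619 but p^2 = 383161 does not, since 619 is squarefree), x^4 - 619 is irreducible over Q. Hence [Q(α):Q] = 4.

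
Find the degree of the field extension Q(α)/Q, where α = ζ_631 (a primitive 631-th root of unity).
[Q(α):Q] = 630

The minimal polynomial of ζ_631 over Q is the 631-th cyclotomic polynomial Φ_631(x), which is irreducible over Q and has degree φ(631) = 630. Hence [Q(α):Q] = φ(631) = 630.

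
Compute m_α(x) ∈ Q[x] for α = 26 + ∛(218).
m_α(x) = x^3 - 78x^2 + 2028x - 17794

Set β = α - 26 = ∛(218), so β^3 = 218. Then (α - 26)^3 - 218 = 0, i.e. α is a root of g(x) = (x - 26)^3 - 218 = x^3 - 78x^2 + 2028x - 17794. Since g(x) = h(x - 26) where h(x) = x^3 - 218, and h is irreducible over Q (because 218 is not a perfect cube, so h has no rational root, and a monic cubic with no rational root is irreducible), g is also irreducible (irreducibility is preserved under the substitution x → x - 26). Hence m_α(x) = x^3 - 78x^2 + 2028x - 17794.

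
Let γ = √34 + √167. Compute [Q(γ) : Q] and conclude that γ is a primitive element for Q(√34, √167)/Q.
[Q(γ) : Q] = 4 (equivalently, Q(γ) = Q(√34, √167))

Obviously Q(γ) ⊆ Q(√34, √167), and [Q(√34, √167):Q] = 4 (since 34, 167 are distinct squarefree integers > 1 with 5678 not a perfect square). To show equality we compute the minimal polynomial of γ. From γ = √34 + √167: γ^2 = 34 + 2√(5678) + 167 = 201 + 2√(5678), so γ^2 - 201 = 2√(5678); squaring, (γ^2 - 201)^2 = 4·5678, i.e. γ^4 - 402γ^2 + 40401 - 22712 = 0, i.e. γ^4 - 402γ^2 + 17689 = 0. So γ is a root of x^4 - 402x^2 + 17689. This polynomial is irreducible over Q: it has no rational root (each ±√34 ± √167 is irrational), and any factorization into two quadratics over Q would force √(5678) ∈ Q (pairing opposite roots) or √34, √167 ∈ Q (other pairings), all impossible. Hence [Q(γ):Q] = 4 = [Q(√34, √167):Q], so Q(γ) = Q(√34, √167).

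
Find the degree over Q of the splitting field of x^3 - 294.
[K : Q] = 6

The roots of x^3 - 294 are ∛294, ω∛294, ω^2∛294 where ω = e^(2πi/3) is a primitive cube root of unity, so K = Q(∛294, ω). Now [Q(∛294):Q] = 3 (since 294 is not a perfect cube, x^3 - 294 is irreducible) and [Q(ω):Q] = 2. Both 2 and 3 divide [K:Q], and [K:Q] ≤ 3·2 = 6, so [K:Q] = 6. (Equivalently: Q(∛294) ⊂ R but ω ∉ R, so [K : Q(∛294)] = 2.)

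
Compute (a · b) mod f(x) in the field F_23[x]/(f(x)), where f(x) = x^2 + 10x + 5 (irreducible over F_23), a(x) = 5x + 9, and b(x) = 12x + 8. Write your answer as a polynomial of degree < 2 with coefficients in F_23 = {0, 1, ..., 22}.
a · b ≡ 8x + 2 (mod f(x))

Multiply in F_23[x]: a(x)·b(x) = (5x + 9)·(12x + 8) = 14x^2 + 10x + 3. This has degree ≥ 2, so divide by f(x) over F_23: 14x^2 + 10x + 3 = (14)·(x^2 + 10x + 5) + (8x + 2). Hence a·b ≡ 8x + 2 (mod f). (F_23[x]/(f) is a field with 23^2 = 529 elements since f is irreducible of degree 2.)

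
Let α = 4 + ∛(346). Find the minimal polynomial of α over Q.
m_α(x) = x^3 - 12x^2 + 48x - 410

Set β = α - 4 = ∛(346), so β^3 = 346. Then (α - 4)^3 - 346 = 0, i.e. α is a root of g(x) = (x - 4)^3 - 346 = x^3 - 12x^2 + 48x - 410. Since g(x) = h(x - 4) where h(x) = x^3 - 346, and h is irreducible over Q (because 346 is not a perfect cube, so h has no rational root, and a monic cubic with no rational root is irreducible), g is also irreducible (irreducibility is preserved under the substitution x → x - 4). Hence m_α(x) = x^3 - 12x^2 + 48x - 410.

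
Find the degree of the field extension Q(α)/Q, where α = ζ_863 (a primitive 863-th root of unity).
[Q(α):Q] = 862

The minimal polynomial of ζ_863 over Q is the 863-th cyclotomic polynomial Φ_863(x), which is irreducible over Q and has degree φ(863) = 862. Hence [Q(α):Q] = φ(863) = 862.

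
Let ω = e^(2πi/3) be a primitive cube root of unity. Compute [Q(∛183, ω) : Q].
[Q(∛183, ω) : Q] = 6

[Q(∛183):Q] = 3 (min poly x^3 - 183, irreducible since 183 is not a perfect cube). [Q(ω):Q] = 2 (min poly x^2 + x + 1). Since Q(∛183) ⊂ R and ω ∉ R, we have ω ∉ Q(∛183), so x^2 + x + 1 remains irreducible over Q(∛183) and [Q(∛183, ω) : Q(∛183)] = 2. By the tower law, [Q(∛183, ω) : Q] = 3 · 2 = 6. (In fact Q(∛183, ω) is the splitting field of x^3 - 183 over Q.)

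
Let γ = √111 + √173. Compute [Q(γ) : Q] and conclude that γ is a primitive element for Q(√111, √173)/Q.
[Q(γ) : Q] = 4 (equivalently, Q(γ) = Q(√111, √173))

Obviously Q(γ) ⊆ Q(√111, √173), and [Q(√111, √173):Q] = 4 (since 111, 173 are distinct squarefree integers > 1 with 19203 not a perfect square). To show equality we compute the minimal polynomial of γ. From γ = √111 + √173: γ^2 = 111 + 2√(19203) + 173 = 284 + 2√(19203), so γ^2 - 284 = 2√(19203); squaring, (γ^2 - 284)^2 = 4·19203, i.e. γ^4 - 568γ^2 + 80656 - 76812 = 0, i.e. γ^4 - 568γ^2 + 3844 = 0. So γ is a root of x^4 - 568x^2 + 3844. This polynomial is irreducible over Q: it has no rational root (each ±√111 ± √173 is irrational), and any factorization into two quadratics over Q would force √(19203) ∈ Q (pairing opposite roots) or √111, √173 ∈ Q (other pairings), all impossible. Hence [Q(γ):Q] = 4 = [Q(√111, √173):Q], so Q(γ) = Q(√111, √173).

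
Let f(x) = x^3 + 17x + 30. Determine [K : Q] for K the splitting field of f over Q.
[K : Q] = 6

By the rational root test, any rational root of the monic integer polynomial f(x) = x^3 + 17x + 30 must be an integer dividing the constant term 30, i.e. one of ±{1, 2, 3, 5, 6, 10, 15, 30}. Evaluating: f(1) = 48, f(-1) = 12, f(2) = 72, f(-2) = -12, f(3) = 108, f(-3) = -48, f(5) = 240, f(-5) = -180, f(6) = 348, f(-6) = -288, f(10) = 1200, f(-10) = -1140, f(15) = 3660, f(-15) = -3600, f(30) = 27540, f(-30) = -27480; none is 0, so f has no rational root and is therefore irreducible over Q (a cubic with no linear factor over a field is irreducible). For an irreducible cubic, the Galois group is A_3 or S_3 according as the discriminant disc(f) = -4a^3 - 27b^2 = -4·(17)^3 - 27·(30)^2 = -43952 is or is not a square in Q. Here disc(f) = -43952 is not a perfect square in Q, so the Galois group of f over Q is not contained in A_3 and must be all of S_3. The splitting field has degree |S_3| = 6 over Q, so [K : Q] = 6.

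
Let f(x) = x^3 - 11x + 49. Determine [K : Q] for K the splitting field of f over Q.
[K : Q] = 6

By the rational root test, any rational root of the monic integer polynomial f(x) = x^3 - 11x + 49 must be an integer dividing the constant term 49, i.e. one of ±{1, 7, 49}. Evaluating: f(1) = 39, f(-1) = 59, f(7) = 315, f(-7) = -217, f(49) = 117159, f(-49) = -117061; none is 0, so f has no rational root and is therefore irreducible over Q (a cubic with no linear factor over a field is irreducible). For an irreducible cubic, the Galois group is A_3 or S_3 according as the discriminant disc(f) = -4a^3 - 27b^2 = -4·(-11)^3 - 27·(49)^2 = -59503 is or is not a square in Q. Here disc(f) = -59503 is not a perfect square in Q, so the Galois group of f over Q is not contained in A_3 and must be all of S_3. The splitting field has degree |S_3| = 6 over Q, so [K : Q] = 6.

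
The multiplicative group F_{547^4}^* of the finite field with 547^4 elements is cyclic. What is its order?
|F_{547^4}^*| = 89526025680

F_{547^4} has 547^4 = 89526025681 elements; its multiplicative group consists of all nonzero elements, so |F_{547^4}^*| = 89526025681 - 1 = 89526025680. (It is cyclic since any finite subgroup of the multiplicative group of a field is cyclic.)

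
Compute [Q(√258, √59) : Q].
[Q(√258, √59) : Q] = 4

[Q(√258):Q] = 2 (min poly x^2 - 258, irreducible since 258 is squarefree > 1). For the top step, suppose √59 ∈ Q(√258), say √59 = c + d√258 with c, d ∈ Q. Squaring: 59 = c^2 + 258d^2 + 2cd√258. Since √258 ∉ Q this forces 2cd = 0. If d = 0 then √59 = c ∈ Q, contradicting 59 squarefree > 1. If c = 0 then 59 = 258d^2, so 258·59 = (258d)^2 is a perfect square in Q — but 258·59 = 15222 is not a perfect square (since 258 and 59 are distinct squarefree integers). Contradiction. Hence √59 ∉ Q(√258), so x^2 - 59 stays irreducible over Q(√258) and [Q(√258, √59) : Q(√258)] = 2. By the tower law, [Q(√258, √59) : Q] = 2 · 2 = 4.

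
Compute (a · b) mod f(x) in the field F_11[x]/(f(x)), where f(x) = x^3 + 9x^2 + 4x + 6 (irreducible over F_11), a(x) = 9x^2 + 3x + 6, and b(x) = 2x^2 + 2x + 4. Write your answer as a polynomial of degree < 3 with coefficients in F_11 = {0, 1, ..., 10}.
a · b ≡ 3x^2 + 6x + 5 (mod f(x))

Multiply in F_11[x]: a(x)·b(x) = (9x^2 + 3x + 6)·(2x^2 + 2x + 4) = 7x^4 + 2x^3 + 10x^2 + 2x + 2. This has degree ≥ 3, so divide by f(x) over F_11: 7x^4 + 2x^3 + 10x^2 + 2x + 2 = (7x + 5)·(x^3 + 9x^2 + 4x + 6) + (3x^2 + 6x + 5). Hence a·b ≡ 3x^2 + 6x + 5 (mod f). (F_11[x]/(f) is a field with 11^3 = 1331 elements since f is irreducible of degree 3.)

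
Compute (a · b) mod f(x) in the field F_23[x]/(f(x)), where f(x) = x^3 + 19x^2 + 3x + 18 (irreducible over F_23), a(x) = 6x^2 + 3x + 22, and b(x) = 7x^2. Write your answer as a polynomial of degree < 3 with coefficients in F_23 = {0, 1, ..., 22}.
a · b ≡ 2x^2 + 11x + 2 (mod f(x))

Multiply in F_23[x]: a(x)·b(x) = (6x^2 + 3x + 22)·(7x^2) = 19x^4 + 21x^3 + 16x^2. This has degree ≥ 3, so divide by f(x) over F_23: 19x^4 + 21x^3 + 16x^2 = (19x + 5)·(x^3 + 19x^2 + 3x + 18) + (2x^2 + 11x + 2). Hence a·b ≡ 2x^2 + 11x + 2 (mod f). (F_23[x]/(f) is a field with 23^3 = 12167 elements since f is irreducible of degree 3.)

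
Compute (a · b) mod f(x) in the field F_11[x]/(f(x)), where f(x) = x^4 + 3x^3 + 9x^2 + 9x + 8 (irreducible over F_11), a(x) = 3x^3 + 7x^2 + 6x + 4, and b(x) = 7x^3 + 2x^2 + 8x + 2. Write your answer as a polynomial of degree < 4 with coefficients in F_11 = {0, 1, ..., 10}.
a · b ≡ 9x^3 + 2x^2 + 4x + 6 (mod f(x))

Multiply in F_11[x]: a(x)·b(x) = (3x^3 + 7x^2 + 6x + 4)·(7x^3 + 2x^2 + 8x + 2) = 10x^6 + 3x^4 + 3x^3 + 4x^2 + 8. This has degree ≥ 4, so divide by f(x) over F_11: 10x^6 + 3x^4 + 3x^3 + 4x^2 + 8 = (10x^2 + 3x + 3)·(x^4 + 3x^3 + 9x^2 + 9x + 8) + (9x^3 + 2x^2 + 4x + 6). Hence a·b ≡ 9x^3 + 2x^2 + 4x + 6 (mod f). (F_11[x]/(f) is a field with 11^4 = 14641 elements since f is irreducible of degree 4.)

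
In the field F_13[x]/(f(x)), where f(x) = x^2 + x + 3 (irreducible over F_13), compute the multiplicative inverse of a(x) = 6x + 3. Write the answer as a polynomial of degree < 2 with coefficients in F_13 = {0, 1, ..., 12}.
a(x)^(-1) ≡ 9x + 11 (mod f(x))

Since f is irreducible over F_13, F_13[x]/(f) is a field and a(x) ≠ 0 has an inverse. Apply the extended Euclidean algorithm to f(x) and a(x) in F_13[x]: f(x) = (11x + 12)·a(x) + (6). The last nonzero remainder is the constant 6 = gcd(f, a) in F_13. Back-substituting through the division chain expresses 6 = s(x)·a(x) + t(x)·f(x) with s(x) ≡ 2x + 1 (mod f), so (2x + 1)·a(x) ≡ 6 (mod f). Multiplying by 6^(-1) ≡ 11 in F_13 gives a(x)^(-1) ≡ 11·(2x + 1) ≡ 9x + 11 (mod f). Check: (6x + 3)·(9x + 11) = 2x^2 + 2x + 7 ≡ 1 (mod x^2 + x + 3).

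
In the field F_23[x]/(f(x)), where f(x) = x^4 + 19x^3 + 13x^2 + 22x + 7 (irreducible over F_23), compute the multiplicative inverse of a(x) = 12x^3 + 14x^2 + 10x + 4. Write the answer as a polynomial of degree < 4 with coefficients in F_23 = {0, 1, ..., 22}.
a(x)^(-1) ≡ 15x^3 + 9x^2 + x + 1 (mod f(x))

Since f is irreducible over F_23, F_23[x]/(f) is a field and a(x) ≠ 0 has an inverse. Apply the extended Euclidean algorithm to f(x) and a(x) in F_23[x]: f(x) = (2x + 5)·a(x) + (15x^2 + 10x + 10);  a(x) = (10x + 5)·(15x^2 + 10x + 10) + (21x);  (15x^2 + 10x + 10) = (4x + 18)·(21x) + (10). The last nonzero remainder is the constant 10 = gcd(f, a) in F_23. Back-substituting through the division chain expresses 10 = s(x)·a(x) + t(x)·f(x) with s(x) ≡ 12x^3 + 21x^2 + 10x + 10 (mod f), so (12x^3 + 21x^2 + 10x + 10)·a(x) ≡ 10 (mod f). Multiplying by 10^(-1) ≡ 7 in F_23 gives a(x)^(-1) ≡ 7·(12x^3 + 21x^2 + 10x + 10) ≡ 15x^3 + 9x^2 + x + 1 (mod f). Check: (12x^3 + 14x^2 + 10x + 4)·(15x^3 + 9x^2 + x + 1) = 19x^6 + 19x^5 + 12x^4 + 15x^3 + 14x^2 + 14x + 4 ≡ 1 (mod x^4 + 19x^3 + 13x^2 + 22x + 7).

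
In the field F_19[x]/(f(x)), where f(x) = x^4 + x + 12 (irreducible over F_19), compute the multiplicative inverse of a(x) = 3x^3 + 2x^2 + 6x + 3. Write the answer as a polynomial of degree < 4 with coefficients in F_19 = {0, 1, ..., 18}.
a(x)^(-1) ≡ 18x^3 + 3x^2 + 8x + 14 (mod f(x))

Since f is irreducible over F_19, F_19[x]/(f) is a field and a(x) ≠ 0 has an inverse. Apply the extended Euclidean algorithm to f(x) and a(x) in F_19[x]: f(x) = (13x + 4)·a(x) + (9x^2 + 14x);  a(x) = (13x + 18)·(9x^2 + 14x) + (x + 3);  (9x^2 + 14x) = (9x + 6)·(x + 3) + (1). The last nonzero remainder is the constant 1 = gcd(f, a) in F_19. Back-substituting through the division chain expresses 1 = s(x)·a(x) + t(x)·f(x) with s(x) ≡ 18x^3 + 3x^2 + 8x + 14 (mod f), so a(x)^(-1) ≡ s(x) = 18x^3 + 3x^2 + 8x + 14 (mod f). Check: (3x^3 + 2x^2 + 6x + 3)·(18x^3 + 3x^2 + 8x + 14) = 16x^6 + 7x^5 + 5x^4 + 16x^3 + 9x^2 + 13x + 4 ≡ 1 (mod x^4 + x + 12).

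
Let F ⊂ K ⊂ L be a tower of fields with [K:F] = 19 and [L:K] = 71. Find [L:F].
[L:F] = 1349

The tower law says that for any tower of field extensions F ⊂ K ⊂ L with finite degrees, [L:F] = [L:K] · [K:F]. Here this gives [L:F] = 71 · 19 = 1349.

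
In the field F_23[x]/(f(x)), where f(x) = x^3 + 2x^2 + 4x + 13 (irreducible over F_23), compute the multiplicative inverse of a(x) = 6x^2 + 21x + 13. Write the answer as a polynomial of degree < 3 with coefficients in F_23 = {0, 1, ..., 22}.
a(x)^(-1) ≡ 13x^2 + 7x + 14 (mod f(x))

Since f is irreducible over F_23, F_23[x]/(f) is a field and a(x) ≠ 0 has an inverse. Apply the extended Euclidean algorithm to f(x) and a(x) in F_23[x]: f(x) = (4x + 17)·a(x) + (9x + 22);  a(x) = (16x + 22)·(9x + 22) + (12). The last nonzero remainder is the constant 12 = gcd(f, a) in F_23. Back-substituting through the division chain expresses 12 = s(x)·a(x) + t(x)·f(x) with s(x) ≡ 18x^2 + 15x + 7 (mod f), so (18x^2 + 15x + 7)·a(x) ≡ 12 (mod f). Multiplying by 12^(-1) ≡ 2 in F_23 gives a(x)^(-1) ≡ 2·(18x^2 + 15x + 7) ≡ 13x^2 + 7x + 14 (mod f). Check: (6x^2 + 21x + 13)·(13x^2 + 7x + 14) = 9x^4 + 16x^3 + 9x^2 + 17x + 21 ≡ 1 (mod x^3 + 2x^2 + 4x + 13).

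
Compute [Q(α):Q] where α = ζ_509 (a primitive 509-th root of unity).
[Q(α):Q] = 508

The minimal polynomial of ζ_509 over Q is the 509-th cyclotomic polynomial Φ_509(x), which is irreducible over Q and has degree φ(509) = 508. Hence [Q(α):Q] = φ(509) = 508.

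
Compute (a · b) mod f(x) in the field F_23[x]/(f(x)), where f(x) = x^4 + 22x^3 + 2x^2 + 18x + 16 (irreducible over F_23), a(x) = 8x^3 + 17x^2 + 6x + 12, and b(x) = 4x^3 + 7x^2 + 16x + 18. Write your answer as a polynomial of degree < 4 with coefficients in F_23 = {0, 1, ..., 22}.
a · b ≡ 4x^3 + 5x^2 + 10x + 20 (mod f(x))

Multiply in F_23[x]: a(x)·b(x) = (8x^3 + 17x^2 + 6x + 12)·(4x^3 + 7x^2 + 16x + 18) = 9x^6 + 9x^5 + 18x^4 + 3x^2 + x + 9. This has degree ≥ 4, so divide by f(x) over F_23: 9x^6 + 9x^5 + 18x^4 + 3x^2 + x + 9 = (9x^2 + 18x + 18)·(x^4 + 22x^3 + 2x^2 + 18x + 16) + (4x^3 + 5x^2 + 10x + 20). Hence a·b ≡ 4x^3 + 5x^2 + 10x + 20 (mod f). (F_23[x]/(f) is a field with 23^4 = 279841 elements since f is irreducible of degree 4.)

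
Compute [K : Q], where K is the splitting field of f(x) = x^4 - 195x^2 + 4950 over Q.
[K : Q] = 4

Solving the quadratic in x^2: x^2 = (195 ± √(195^2 - 4·4950))/2 = (195 ± √18225)/2 = (195 ± 135)/2, giving x^2 = 165 or x^2 = 30. So f(x) = (x^2 - 165)(x^2 - 30) and the roots of f are ±√165, ±√30. Hence the splitting field is K = Q(√165, √30). Since 165 and 30 are distinct squarefree integers > 1, their product 4950 is not a perfect square, so √30 ∉ Q(√165). By the tower law [K:Q] = [Q(√165,√30):Q(√165)] · [Q(√165):Q] = 2 · 2 = 4.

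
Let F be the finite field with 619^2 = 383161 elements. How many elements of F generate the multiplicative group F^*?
There are φ(383160) = 97920 primitive elements

F_q^* is cyclic of order q - 1 = 383160. A cyclic group of order m has exactly φ(m) generators. Here m = 383160 = 2^3 · 3 · 5 · 31 · 103, so the number of primitive elements is φ(383160) = 97920.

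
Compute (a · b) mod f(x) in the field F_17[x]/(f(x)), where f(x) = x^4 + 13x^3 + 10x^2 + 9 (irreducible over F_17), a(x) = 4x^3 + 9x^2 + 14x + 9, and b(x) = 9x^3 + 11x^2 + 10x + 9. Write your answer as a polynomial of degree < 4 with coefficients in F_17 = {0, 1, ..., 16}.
a · b ≡ 14x^3 + 12x^2 + 5x + 7 (mod f(x))

Multiply in F_17[x]: a(x)·b(x) = (4x^3 + 9x^2 + 14x + 9)·(9x^3 + 11x^2 + 10x + 9) = 2x^6 + 6x^5 + 10x^4 + 4x^3 + 14x^2 + 12x + 13. This has degree ≥ 4, so divide by f(x) over F_17: 2x^6 + 6x^5 + 10x^4 + 4x^3 + 14x^2 + 12x + 13 = (2x^2 + 14x + 12)·(x^4 + 13x^3 + 10x^2 + 9) + (14x^3 + 12x^2 + 5x + 7). Hence a·b ≡ 14x^3 + 12x^2 + 5x + 7 (mod f). (F_17[x]/(f) is a field with 17^4 = 83521 elements since f is irreducible of degree 4.)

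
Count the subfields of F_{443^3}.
F_{443^3} has 2 subfields

The subfields of F_{p^n} are exactly the fields F_{p^d} for d | n (each is the fixed field of the unique index-d subgroup of Gal(F_{p^n}/F_p) ≅ Z/nZ). The divisors of n = 3 are {1, 3}, giving 2 subfields: F_{443^1}, F_{443^3}.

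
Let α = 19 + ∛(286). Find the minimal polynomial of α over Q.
m_α(x) = x^3 - 57x^2 + 1083x - 7145

Set β = α - 19 = ∛(286), so β^3 = 286. Then (α - 19)^3 - 286 = 0, i.e. α is a root of g(x) = (x - 19)^3 - 286 = x^3 - 57x^2 + 1083x - 7145. Since g(x) = h(x - 19) where h(x) = x^3 - 286, and h is irreducible over Q (because 286 is not a perfect cube, so h has no rational root, and a monic cubic with no rational root is irreducible), g is also irreducible (irreducibility is preserved under the substitution x → x - 19). Hence m_α(x) = x^3 - 57x^2 + 1083x - 7145.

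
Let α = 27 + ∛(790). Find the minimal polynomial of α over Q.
m_α(x) = x^3 - 81x^2 + 2187x - 20473

Set β = α - 27 = ∛(790), so β^3 = 790. Then (α - 27)^3 - 790 = 0, i.e. α is a root of g(x) = (x - 27)^3 - 790 = x^3 - 81x^2 + 2187x - 20473. Since g(x) = h(x - 27) where h(x) = x^3 - 790, and h is irreducible over Q (because 790 is not a perfect cube, so h has no rational root, and a monic cubic with no rational root is irreducible), g is also irreducible (irreducibility is preserved under the substitution x → x - 27). Hence m_α(x) = x^3 - 81x^2 + 2187x - 20473.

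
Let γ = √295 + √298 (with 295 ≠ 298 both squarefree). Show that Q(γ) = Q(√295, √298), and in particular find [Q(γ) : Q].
[Q(γ) : Q] = 4 (equivalently, Q(γ) = Q(√295, √298))

Obviously Q(γ) ⊆ Q(√295, √298), and [Q(√295, √298):Q] = 4 (since 295, 298 are distinct squarefree integers > 1 with 87910 not a perfect square). To show equality we compute the minimal polynomial of γ. From γ = √295 + √298: γ^2 = 295 + 2√(87910) + 298 = 593 + 2√(87910), so γ^2 - 593 = 2√(87910); squaring, (γ^2 - 593)^2 = 4·87910, i.e. γ^4 - 1186γ^2 + 351649 - 351640 = 0, i.e. γ^4 - 1186γ^2 + 9 = 0. So γ is a root of x^4 - 1186x^2 + 9. This polynomial is irreducible over Q: it has no rational root (each ±√295 ± √298 is irrational), and any factorization into two quadratics over Q would force √(87910) ∈ Q (pairing opposite roots) or √295, √298 ∈ Q (other pairings), all impossible. Hence [Q(γ):Q] = 4 = [Q(√295, √298):Q], so Q(γ) = Q(√295, √298).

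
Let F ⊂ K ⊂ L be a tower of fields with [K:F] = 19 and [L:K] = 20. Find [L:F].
[L:F] = 380

The tower law says that for any tower of field extensions F ⊂ K ⊂ L with finite degrees, [L:F] = [L:K] · [K:F]. Here this gives [L:F] = 20 · 19 = 380.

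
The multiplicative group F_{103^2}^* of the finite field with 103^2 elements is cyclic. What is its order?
|F_{103^2}^*| = 10608

F_{103^2} has 103^2 = 10609 elements; its multiplicative group consists of all nonzero elements, so |F_{103^2}^*| = 10609 - 1 = 10608. (It is cyclic since any finite subgroup of the multiplicative group of a field is cyclic.)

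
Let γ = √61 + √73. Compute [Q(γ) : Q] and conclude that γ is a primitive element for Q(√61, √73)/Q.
[Q(γ) : Q] = 4 (equivalently, Q(γ) = Q(√61, √73))

Obviously Q(γ) ⊆ Q(√61, √73), and [Q(√61, √73):Q] = 4 (since 61, 73 are distinct squarefree integers > 1 with 4453 not a perfect square). To show equality we compute the minimal polynomial of γ. From γ = √61 + √73: γ^2 = 61 + 2√(4453) + 73 = 134 + 2√(4453), so γ^2 - 134 = 2√(4453); squaring, (γ^2 - 134)^2 = 4·4453, i.e. γ^4 - 268γ^2 + 17956 - 17812 = 0, i.e. γ^4 - 268γ^2 + 144 = 0. So γ is a root of x^4 - 268x^2 + 144. This polynomial is irreducible over Q: it has no rational root (each ±√61 ± √73 is irrational), and any factorization into two quadratics over Q would force √(4453) ∈ Q (pairing opposite roots) or √61, √73 ∈ Q (other pairings), all impossible. Hence [Q(γ):Q] = 4 = [Q(√61, √73):Q], so Q(γ) = Q(√61, √73).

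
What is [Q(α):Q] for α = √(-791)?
[Q(α):Q] = 2

[Q(α):Q] equals the degree of the minimal polynomial of α. Here α^2 = -791 and x^2 + 791 is irreducible (d = -791 is squarefree, ≠ 1, hence not a square), so deg(m_α) = 2. Thus [Q(α):Q] = 2.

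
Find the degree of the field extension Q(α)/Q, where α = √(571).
[Q(α):Q] = 2

[Q(α):Q] equals the degree of the minimal polynomial of α. Here α^2 = 571 and x^2 - 571 is irreducible (d = 571 is squarefree, ≠ 1, hence not a square), so deg(m_α) = 2. Thus [Q(α):Q] = 2.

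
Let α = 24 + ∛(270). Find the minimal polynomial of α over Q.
m_α(x) = x^3 - 72x^2 + 1728x - 14094

Set β = α - 24 = ∛(270), so β^3 = 270. Then (α - 24)^3 - 270 = 0, i.e. α is a root of g(x) = (x - 24)^3 - 270 = x^3 - 72x^2 + 1728x - 14094. Since g(x) = h(x - 24) where h(x) = x^3 - 270, and h is irreducible over Q (because 270 is not a perfect cube, so h has no rational root, and a monic cubic with no rational root is irreducible), g is also irreducible (irreducibility is preserved under the substitution x → x - 24). Hence m_α(x) = x^3 - 72x^2 + 1728x - 14094.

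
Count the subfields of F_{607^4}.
F_{607^4} has 3 subfields

The subfields of F_{p^n} are exactly the fields F_{p^d} for d | n (each is the fixed field of the unique index-d subgroup of Gal(F_{p^n}/F_p) ≅ Z/nZ). The divisors of n = 4 are {1, 2, 4}, giving 3 subfields: F_{607^1}, F_{607^2}, F_{607^4}.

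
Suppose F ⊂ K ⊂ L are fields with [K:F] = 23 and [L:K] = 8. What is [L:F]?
[L:F] = 184

The tower law says that for any tower of field extensions F ⊂ K ⊂ L with finite degrees, [L:F] = [L:K] · [K:F]. Here this gives [L:F] = 8 · 23 = 184.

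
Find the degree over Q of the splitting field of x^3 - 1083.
[K : Q] = 6

The roots of x^3 - 1083 are ∛1083, ω∛1083, ω^2∛1083 where ω = e^(2πi/3) is a primitive cube root of unity, so K = Q(∛1083, ω). Now [Q(∛1083):Q] = 3 (since 1083 is not a perfect cube, x^3 - 1083 is irreducible) and [Q(ω):Q] = 2. Both 2 and 3 divide [K:Q], and [K:Q] ≤ 3·2 = 6, so [K:Q] = 6. (Equivalently: Q(∛1083) ⊂ R but ω ∉ R, so [K : Q(∛1083)] = 2.)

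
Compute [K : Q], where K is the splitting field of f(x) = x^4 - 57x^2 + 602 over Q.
[K : Q] = 4

Solving the quadratic in x^2: x^2 = (57 ± √(57^2 - 4·602))/2 = (57 ± √841)/2 = (57 ± 29)/2, giving x^2 = 43 or x^2 = 14. So f(x) = (x^2 - 43)(x^2 - 14) and the roots of f are ±√43, ±√14. Hence the splitting field is K = Q(√43, √14). Since 43 and 14 are distinct squarefree integers > 1, their product 602 is not a perfect square, so √14 ∉ Q(√43). By the tower law [K:Q] = [Q(√43,√14):Q(√43)] · [Q(√43):Q] = 2 · 2 = 4.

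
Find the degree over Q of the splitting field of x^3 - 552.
[K : Q] = 6

The roots of x^3 - 552 are ∛552, ω∛552, ω^2∛552 where ω = e^(2πi/3) is a primitive cube root of unity, so K = Q(∛552, ω). Now [Q(∛552):Q] = 3 (since 552 is not a perfect cube, x^3 - 552 is irreducible) and [Q(ω):Q] = 2. Both 2 and 3 divide [K:Q], and [K:Q] ≤ 3·2 = 6, so [K:Q] = 6. (Equivalently: Q(∛552) ⊂ R but ω ∉ R, so [K : Q(∛552)] = 2.)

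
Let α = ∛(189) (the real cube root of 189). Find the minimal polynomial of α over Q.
m_α(x) = x^3 - 189

α satisfies α^3 = 189, so x^3 - 189 annihilates α. By the rational root test, a rational root p/q (in lowest terms) of x^3 - 189 would satisfy p^3 = 189 q^3, forcing q = 1 and p^3 = 189; but 189 is not a perfect cube, contradiction. A monic cubic over Q with no rational root is irreducible (any nontrivial factorization would include a linear factor). Hence x^3 - 189 is the minimal polynomial of α, and in particular [Q(α):Q] = 3.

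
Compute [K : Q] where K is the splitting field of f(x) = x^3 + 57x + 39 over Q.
[K : Q] = 6

By the rational root test, any rational root of the monic integer polynomial f(x) = x^3 + 57x + 39 must be an integer dividing the constant term 39, i.e. one of ±{1, 3, 13, 39}. Evaluating: f(1) = 97, f(-1) = -19, f(3) = 237, f(-3) = -159, f(13) = 2977, f(-13) = -2899, f(39) = 61581, f(-39) = -61503; none is 0, so f has no rational root and is therefore irreducible over Q (a cubic with no linear factor over a field is irreducible). For an irreducible cubic, the Galois group is A_3 or S_3 according as the discriminant disc(f) = -4a^3 - 27b^2 = -4·(57)^3 - 27·(39)^2 = -781839 is or is not a square in Q. Here disc(f) = -781839 is not a perfect square in Q, so the Galois group of f over Q is not contained in A_3 and must be all of S_3. The splitting field has degree |S_3| = 6 over Q, so [K : Q] = 6.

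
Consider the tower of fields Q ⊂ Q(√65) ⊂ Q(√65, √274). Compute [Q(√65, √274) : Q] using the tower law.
[Q(√65, √274) : Q] = 4

[Q(√65):Q] = 2 (min poly x^2 - 65, irreducible since 65 is squarefree > 1). For the top step, suppose √274 ∈ Q(√65), say √274 = c + d√65 with c, d ∈ Q. Squaring: 274 = c^2 + 65d^2 + 2cd√65. Since √65 ∉ Q this forces 2cd = 0. If d = 0 then √274 = c ∈ Q, contradicting 274 squarefree > 1. If c = 0 then 274 = 65d^2, so 65·274 = (65d)^2 is a perfect square in Q — but 65·274 = 17810 is not a perfect square (since 65 and 274 are distinct squarefree integers). Contradiction. Hence √274 ∉ Q(√65), so x^2 - 274 stays irreducible over Q(√65) and [Q(√65, √274) : Q(√65)] = 2. By the tower law, [Q(√65, √274) : Q] = 2 · 2 = 4.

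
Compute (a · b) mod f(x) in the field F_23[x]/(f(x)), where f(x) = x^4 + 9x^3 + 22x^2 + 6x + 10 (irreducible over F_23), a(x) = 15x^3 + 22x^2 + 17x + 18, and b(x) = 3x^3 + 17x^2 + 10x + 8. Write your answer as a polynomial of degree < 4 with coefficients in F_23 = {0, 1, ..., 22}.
a · b ≡ 20x^3 + 12x^2 + 7x (mod f(x))

Multiply in F_23[x]: a(x)·b(x) = (15x^3 + 22x^2 + 17x + 18)·(3x^3 + 17x^2 + 10x + 8) = 22x^6 + 22x^5 + 16x^3 + 8x^2 + 17x + 6. This has degree ≥ 4, so divide by f(x) over F_23: 22x^6 + 22x^5 + 16x^3 + 8x^2 + 17x + 6 = (22x^2 + 8x + 19)·(x^4 + 9x^3 + 22x^2 + 6x + 10) + (20x^3 + 12x^2 + 7x). Hence a·b ≡ 20x^3 + 12x^2 + 7x (mod f). (F_23[x]/(f) is a field with 23^4 = 279841 elements since f is irreducible of degree 4.)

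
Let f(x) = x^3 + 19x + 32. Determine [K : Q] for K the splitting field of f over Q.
[K : Q] = 6

By the rational root test, any rational root of the monic integer polynomial f(x) = x^3 + 19x + 32 must be an integer dividing the constant term 32, i.e. one of ±{1, 2, 4, 8, 16, 32}. Evaluating: f(1) = 52, f(-1) = 12, f(2) = 78, f(-2) = -14, f(4) = 172, f(-4) = -108, f(8) = 696, f(-8) = -632, f(16) = 4432, f(-16) = -4368, f(32) = 33408, f(-32) = -33344; none is 0, so f has no rational root and is therefore irreducible over Q (a cubic with no linear factor over a field is irreducible). For an irreducible cubic, the Galois group is A_3 or S_3 according as the discriminant disc(f) = -4a^3 - 27b^2 = -4·(19)^3 - 27·(32)^2 = -55084 is or is not a square in Q. Here disc(f) = -55084 is not a perfect square in Q, so the Galois group of f over Q is not contained in A_3 and must be all of S_3. The splitting field has degree |S_3| = 6 over Q, so [K : Q] = 6.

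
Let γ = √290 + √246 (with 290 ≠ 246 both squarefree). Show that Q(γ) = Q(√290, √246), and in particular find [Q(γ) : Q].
[Q(γ) : Q] = 4 (equivalently, Q(γ) = Q(√290, √246))

Obviously Q(γ) ⊆ Q(√290, √246), and [Q(√290, √246):Q] = 4 (since 290, 246 are distinct squarefree integers > 1 with 71340 not a perfect square). To show equality we compute the minimal polynomial of γ. From γ = √290 + √246: γ^2 = 290 + 2√(71340) + 246 = 536 + 2√(71340), so γ^2 - 536 = 2√(71340); squaring, (γ^2 - 536)^2 = 4·71340, i.e. γ^4 - 1072γ^2 + 287296 - 285360 = 0, i.e. γ^4 - 1072γ^2 + 1936 = 0. So γ is a root of x^4 - 1072x^2 + 1936. This polynomial is irreducible over Q: it has no rational root (each ±√290 ± √246 is irrational), and any factorization into two quadratics over Q would force √(71340) ∈ Q (pairing opposite roots) or √290, √246 ∈ Q (other pairings), all impossible. Hence [Q(γ):Q] = 4 = [Q(√290, √246):Q], so Q(γ) = Q(√290, √246).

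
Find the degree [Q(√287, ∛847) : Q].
[Q(√287, ∛847) : Q] = 6

Let L = Q(√287, ∛847). Since Q(√287) ⊂ L and [Q(√287):Q] = 2, the tower law gives 2 | [L:Q]. Likewise Q(∛847) ⊂ L with [Q(∛847):Q] = 3 (because 847 is not a perfect cube), so 3 | [L:Q]. As gcd(2,3) = 1, [L:Q] is divisible by 6. Conversely L is generated over Q by √287 and ∛847, so [L:Q] ≤ 2·3 = 6. Therefore [Q(√287, ∛847) : Q] = 6.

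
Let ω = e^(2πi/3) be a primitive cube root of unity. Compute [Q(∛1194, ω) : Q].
[Q(∛1194, ω) : Q] = 6

[Q(∛1194):Q] = 3 (min poly x^3 - 1194, irreducible since 1194 is not a perfect cube). [Q(ω):Q] = 2 (min poly x^2 + x + 1). Since Q(∛1194) ⊂ R and ω ∉ R, we have ω ∉ Q(∛1194), so x^2 + x + 1 remains irreducible over Q(∛1194) and [Q(∛1194, ω) : Q(∛1194)] = 2. By the tower law, [Q(∛1194, ω) : Q] = 3 · 2 = 6. (In fact Q(∛1194, ω) is the splitting field of x^3 - 1194 over Q.)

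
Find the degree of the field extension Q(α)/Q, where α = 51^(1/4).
[Q(α):Q] = 4

α is a root of x^4 - 51. By Eisenstein's criterion at the prime p = 3 (which divides the constant term 51 but p^2 = 9 does not, since 51 is squarefree), x^4 - 51 is irreducible over Q. Hence [Q(α):Q] = 4.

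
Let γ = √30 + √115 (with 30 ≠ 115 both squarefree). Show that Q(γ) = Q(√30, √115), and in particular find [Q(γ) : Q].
[Q(γ) : Q] = 4 (equivalently, Q(γ) = Q(√30, √115))

Obviously Q(γ) ⊆ Q(√30, √115), and [Q(√30, √115):Q] = 4 (since 30, 115 are distinct squarefree integers > 1 with 3450 not a perfect square). To show equality we compute the minimal polynomial of γ. From γ = √30 + √115: γ^2 = 30 + 2√(3450) + 115 = 145 + 2√(3450), so γ^2 - 145 = 2√(3450); squaring, (γ^2 - 145)^2 = 4·3450, i.e. γ^4 - 290γ^2 + 21025 - 13800 = 0, i.e. γ^4 - 290γ^2 + 7225 = 0. So γ is a root of x^4 - 290x^2 + 7225. This polynomial is irreducible over Q: it has no rational root (each ±√30 ± √115 is irrational), and any factorization into two quadratics over Q would force √(3450) ∈ Q (pairing opposite roots) or √30, √115 ∈ Q (other pairings), all impossible. Hence [Q(γ):Q] = 4 = [Q(√30, √115):Q], so Q(γ) = Q(√30, √115).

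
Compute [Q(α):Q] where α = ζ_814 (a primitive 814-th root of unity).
[Q(α):Q] = 360

The minimal polynomial of ζ_814 over Q is the 814-th cyclotomic polynomial Φ_814(x), which is irreducible over Q and has degree φ(814) = 360. Hence [Q(α):Q] = φ(814) = 360.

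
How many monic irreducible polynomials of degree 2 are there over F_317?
There are 50086 monic irreducible polynomials of degree 2 over F_317

Each element of F_{317^2} that lies in no proper subfield is a root of exactly one monic irreducible of degree 2 over F_317, and each such polynomial has 2 distinct roots in F_{317^2}. By Möbius inversion the count is N_317(2) = (1/2) Σ_{d|2} μ(2/d) · 317^d = (1/2)(μ(2)·317^1 + μ(1)·317^2) = 100172/2 = 50086.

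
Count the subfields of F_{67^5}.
F_{67^5} has 2 subfields

The subfields of F_{p^n} are exactly the fields F_{p^d} for d | n (each is the fixed field of the unique index-d subgroup of Gal(F_{p^n}/F_p) ≅ Z/nZ). The divisors of n = 5 are {1, 5}, giving 2 subfields: F_{67^1}, F_{67^5}.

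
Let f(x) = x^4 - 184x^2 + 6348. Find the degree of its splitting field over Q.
[K : Q] = 4

Solving the quadratic in x^2: x^2 = (184 ± √(184^2 - 4·6348))/2 = (184 ± √8464)/2 = (184 ± 92)/2, giving x^2 = 138 or x^2 = 46. So f(x) = (x^2 - 138)(x^2 - 46) and the roots of f are ±√138, ±√46. Hence the splitting field is K = Q(√138, √46). Since 138 and 46 are distinct squarefree integers > 1, their product 6348 is not a perfect square, so √46 ∉ Q(√138). By the tower law [K:Q] = [Q(√138,√46):Q(√138)] · [Q(√138):Q] = 2 · 2 = 4.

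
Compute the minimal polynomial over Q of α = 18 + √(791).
m_α(x) = x^2 - 36x - 467

From α - 18 = √(791), squaring gives (α - 18)^2 = 791, i.e. α^2 - 36α + 324 = 791, so α^2 - 36α - 467 = 0. The discriminant of x^2 - 36x - 467 is (-36)^2 - 4·(-467) = 1296 + 1868 = 3164, and 4·(791) is not a perfect square in Q since 791 is squarefree and ≠ 1. Hence x^2 - 36x - 467 is irreducible over Q and is the minimal polynomial of α.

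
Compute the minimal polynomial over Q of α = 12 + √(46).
m_α(x) = x^2 - 24x + 98

From α - 12 = √(46), squaring gives (α - 12)^2 = 46, i.e. α^2 - 24α + 144 = 46, so α^2 - 24α + 98 = 0. The discriminant of x^2 - 24x + 98 is (-24)^2 - 4·(98) = 576 - 392 = 184, and 4·(46) is not a perfect square in Q since 46 is squarefree and ≠ 1. Hence x^2 - 24x + 98 is irreducible over Q and is the minimal polynomial of α.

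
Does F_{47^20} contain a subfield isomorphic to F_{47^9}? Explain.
No: F_{47^9} is not a subfield of F_{47^20}

F_{p^m} embeds in F_{p^n} iff m | n. Here 9 ∤ 20 (since 20 = 2·9 + 2 with remainder 2 ≠ 0), so F_{47^9} is not a subfield of F_{47^20}. Equivalently: if it were, the tower law would give 9 = [F_{47^9}:F_47] dividing [F_{47^20}:F_47] = 20, contradiction.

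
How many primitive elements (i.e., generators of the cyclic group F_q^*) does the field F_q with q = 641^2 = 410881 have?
There are φ(410880) = 108544 primitive elements

F_q^* is cyclic of order q - 1 = 410880. A cyclic group of order m has exactly φ(m) generators. Here m = 410880 = 2^8 · 3 · 5 · 107, so the number of primitive elements is φ(410880) = 108544.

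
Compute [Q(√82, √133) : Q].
[Q(√82, √133) : Q] = 4

[Q(√82):Q] = 2 (min poly x^2 - 82, irreducible since 82 is squarefree > 1). For the top step, suppose √133 ∈ Q(√82), say √133 = c + d√82 with c, d ∈ Q. Squaring: 133 = c^2 + 82d^2 + 2cd√82. Since √82 ∉ Q this forces 2cd = 0. If d = 0 then √133 = c ∈ Q, contradicting 133 squarefree > 1. If c = 0 then 133 = 82d^2, so 82·133 = (82d)^2 is a perfect square in Q — but 82·133 = 10906 is not a perfect square (since 82 and 133 are distinct squarefree integers). Contradiction. Hence √133 ∉ Q(√82), so x^2 - 133 stays irreducible over Q(√82) and [Q(√82, √133) : Q(√82)] = 2. By the tower law, [Q(√82, √133) : Q] = 2 · 2 = 4.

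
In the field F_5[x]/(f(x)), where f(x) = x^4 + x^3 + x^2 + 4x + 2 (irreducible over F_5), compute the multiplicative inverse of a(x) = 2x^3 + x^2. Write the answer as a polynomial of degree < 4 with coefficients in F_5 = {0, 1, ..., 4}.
a(x)^(-1) ≡ 3x^3 + 2x^2 + x + 3 (mod f(x))

Since f is irreducible over F_5, F_5[x]/(f) is a field and a(x) ≠ 0 has an inverse. Apply the extended Euclidean algorithm to f(x) and a(x) in F_5[x]: f(x) = (3x + 4)·a(x) + (2x^2 + 4x + 2);  a(x) = (x + 1)·(2x^2 + 4x + 2) + (4x + 3);  (2x^2 + 4x + 2) = (3x)·(4x + 3) + (2). The last nonzero remainder is the constant 2 = gcd(f, a) in F_5. Back-substituting through the division chain expresses 2 = s(x)·a(x) + t(x)·f(x) with s(x) ≡ x^3 + 4x^2 + 2x + 1 (mod f), so (x^3 + 4x^2 + 2x + 1)·a(x) ≡ 2 (mod f). Multiplying by 2^(-1) ≡ 3 in F_5 gives a(x)^(-1) ≡ 3·(x^3 + 4x^2 + 2x + 1) ≡ 3x^3 + 2x^2 + x + 3 (mod f). Check: (2x^3 + x^2)·(3x^3 + 2x^2 + x + 3) = x^6 + 2x^5 + 4x^4 + 2x^3 + 3x^2 ≡ 1 (mod x^4 + x^3 + x^2 + 4x + 2).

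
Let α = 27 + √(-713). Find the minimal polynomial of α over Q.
m_α(x) = x^2 - 54x + 1442

From α - 27 = √(-713), squaring gives (α - 27)^2 = -713, i.e. α^2 - 54α + 729 = -713, so α^2 - 54α + 1442 = 0. The discriminant of x^2 - 54x + 1442 is (-54)^2 - 4·(1442) = 2916 - 5768 = -2852, and 4·(-713) is not a perfect square in Q since -713 is squarefree and ≠ 1. Hence x^2 - 54x + 1442 is irreducible over Q and is the minimal polynomial of α.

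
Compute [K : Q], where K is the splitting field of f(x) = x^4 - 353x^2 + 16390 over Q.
[K : Q] = 4

Solving the quadratic in x^2: x^2 = (353 ± √(353^2 - 4·16390))/2 = (353 ± √59049)/2 = (353 ± 243)/2, giving x^2 = 55 or x^2 = 298. So f(x) = (x^2 - 55)(x^2 - 298) and the roots of f are ±√55, ±√298. Hence the splitting field is K = Q(√55, √298). Since 55 and 298 are distinct squarefree integers > 1, their product 16390 is not a perfect square, so √298 ∉ Q(√55). By the tower law [K:Q] = [Q(√55,√298):Q(√55)] · [Q(√55):Q] = 2 · 2 = 4.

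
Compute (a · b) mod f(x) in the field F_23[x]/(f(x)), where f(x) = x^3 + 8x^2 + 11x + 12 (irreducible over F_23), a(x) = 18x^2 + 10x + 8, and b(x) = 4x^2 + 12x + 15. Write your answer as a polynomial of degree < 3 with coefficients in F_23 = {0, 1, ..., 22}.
a · b ≡ 5x^2 + 4x + 4 (mod f(x))

Multiply in F_23[x]: a(x)·b(x) = (18x^2 + 10x + 8)·(4x^2 + 12x + 15) = 3x^4 + 3x^3 + 8x^2 + 16x + 5. This has degree ≥ 3, so divide by f(x) over F_23: 3x^4 + 3x^3 + 8x^2 + 16x + 5 = (3x + 2)·(x^3 + 8x^2 + 11x + 12) + (5x^2 + 4x + 4). Hence a·b ≡ 5x^2 + 4x + 4 (mod f). (F_23[x]/(f) is a field with 23^3 = 12167 elements since f is irreducible of degree 3.)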